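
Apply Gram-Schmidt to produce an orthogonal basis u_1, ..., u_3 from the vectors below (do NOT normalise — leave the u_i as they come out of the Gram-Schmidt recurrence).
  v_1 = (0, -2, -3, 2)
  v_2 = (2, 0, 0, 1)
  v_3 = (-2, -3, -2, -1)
Orthogonal basis:
  u_1 = (0, -2, -3, 2)
  u_2 = (2, 4/17, 6/17, 13/17)
  u_3 = (16/27, -41/27, 2/9, -32/27)

Apply the Gram-Schmidt recurrence
  u_1 = v_1
  u_i = v_i − Σ_{j<i} ((v_i · u_j) / (u_j · u_j)) · u_j.

Step by step this gives:
  u_1 = (0, -2, -3, 2)
  u_2 = (2, 4/17, 6/17, 13/17)
  u_3 = (16/27, -41/27, 2/9, -32/27)

Orthogonality check:
  u_2 · u_1 = 0 (should be 0)
  u_3 · u_1 = 0 (should be 0)
  u_3 · u_2 = 0 (should be 0)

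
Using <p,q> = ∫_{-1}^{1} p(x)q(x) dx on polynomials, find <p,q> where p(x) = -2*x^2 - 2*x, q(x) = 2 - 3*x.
<p,q> = 4/3

Expand the product: p(x)·q(x) = 6*x^3 + 2*x^2 - 4*x.
∫_{-1}^{1} of each monomial x^k gives [2/(k+1) if k even, 0 if k odd]. Integrating term-by-term (or equivalently evaluating the antiderivative F(x) = 3*x^4/2 + 2*x^3/3 - 2*x^2 at the endpoints):
  F(1) − F(−1) = 1/6 − (-7/6) = 4/3.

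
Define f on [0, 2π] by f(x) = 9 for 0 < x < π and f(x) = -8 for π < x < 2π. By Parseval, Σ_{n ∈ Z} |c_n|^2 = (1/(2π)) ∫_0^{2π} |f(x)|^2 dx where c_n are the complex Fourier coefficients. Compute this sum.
Σ |c_n|^2 = 145/2

Parseval equates the L^2 energy of f (normalised by 1/(2π)) with the ℓ^2 sum of its Fourier coefficients: (1/(2π)) ∫_0^{2π} |f|^2 = Σ |c_n|^2.
Compute the left side: (1/(2π)) [∫_0^π 9^2 dx + ∫_π^{2π} (-8)^2 dx] = (1/(2π)) · (81π + 64π) = (81 + 64)/2 = 145/2.
So Σ_{n ∈ Z} |c_n|^2 = 145/2.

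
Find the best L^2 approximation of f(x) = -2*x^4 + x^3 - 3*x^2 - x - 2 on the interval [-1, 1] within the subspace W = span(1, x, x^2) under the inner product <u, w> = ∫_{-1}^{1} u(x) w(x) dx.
g(x) = -33*x^2/7 - 2*x/5 - 64/35

The best approximation g ∈ W is the orthogonal projection of f onto W. Writing g = a_0 + a_1 x + a_2 x^2, the coefficients solve the normal equations G · a = b where
  G_{ij} = <φ_i, φ_j> and b_i = <f, φ_i>, with φ_0 = 1, φ_1 = x, φ_2 = x^2.
G =
  [2, 0, 2/3]
  [0, 2/3, 0]
  [2/3, 0, 2/5],
b = (-34/5, -4/15, -326/105).
Solving gives a_0 = -64/35, a_1 = -2/5, a_2 = -33/7, so
  g(x) = -33*x^2/7 - 2*x/5 - 64/35.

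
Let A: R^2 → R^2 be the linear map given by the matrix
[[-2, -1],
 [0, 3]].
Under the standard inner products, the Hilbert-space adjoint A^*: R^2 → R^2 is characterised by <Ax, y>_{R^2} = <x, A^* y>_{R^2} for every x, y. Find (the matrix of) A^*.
A^* = A^T =
[[-2, 0],
 [-1, 3]]

For real matrices with standard dot products, the defining identity <Ax, y> = <x, A^* y> gives (Ax)^T y = x^T (A^*) y, i.e. x^T A^T y = x^T (A^*) y. Since this holds for all x, y, we must have A^* = A^T. Therefore
A^* =
[[-2, 0],
 [-1, 3]].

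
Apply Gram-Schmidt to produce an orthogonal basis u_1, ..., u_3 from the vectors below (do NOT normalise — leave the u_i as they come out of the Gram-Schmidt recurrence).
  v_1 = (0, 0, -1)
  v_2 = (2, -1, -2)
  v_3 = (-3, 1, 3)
Orthogonal basis:
  u_1 = (0, 0, -1)
  u_2 = (2, -1, 0)
  u_3 = (-1/5, -2/5, 0)

Apply the Gram-Schmidt recurrence
  u_1 = v_1
  u_i = v_i − Σ_{j<i} ((v_i · u_j) / (u_j · u_j)) · u_j.

Step by step this gives:
  u_1 = (0, 0, -1)
  u_2 = (2, -1, 0)
  u_3 = (-1/5, -2/5, 0)

Orthogonality check:
  u_2 · u_1 = 0 (should be 0)
  u_3 · u_1 = 0 (should be 0)
  u_3 · u_2 = 0 (should be 0)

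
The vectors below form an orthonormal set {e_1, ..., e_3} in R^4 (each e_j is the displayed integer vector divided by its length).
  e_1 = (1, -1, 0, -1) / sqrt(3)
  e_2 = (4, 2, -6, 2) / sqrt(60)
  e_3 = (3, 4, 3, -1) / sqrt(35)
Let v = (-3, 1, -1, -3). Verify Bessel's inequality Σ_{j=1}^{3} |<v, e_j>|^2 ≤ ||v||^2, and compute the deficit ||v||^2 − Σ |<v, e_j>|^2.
Σ |<v, e_j>|^2 = 19/7; ||v||^2 = 20; deficit = 121/7

Write each e_j = u_j / sqrt(<u_j, u_j>) where u_j is the displayed integer vector. Then <v, e_j> = <v, u_j> / sqrt(<u_j, u_j>), so |<v, e_j>|^2 = <v, u_j>^2 / <u_j, u_j>.
Coefficients: <v, e_1> = -1/sqrt(3), <v, e_2> = -10/sqrt(60), <v, e_3> = -5/sqrt(35).
Square and sum: Σ |<v, e_j>|^2 = 19/7.
Compute ||v||^2 = v·v = 20.
Deficit = 20 − 19/7 = 121/7 ≥ 0, confirming Bessel's inequality. (The deficit equals ||v − Σ <v,e_j> e_j||^2, the squared distance from v to span{e_j}.)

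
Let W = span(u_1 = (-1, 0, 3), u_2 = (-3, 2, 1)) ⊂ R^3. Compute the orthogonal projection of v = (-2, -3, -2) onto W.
proj_W(v) = (4/13, 1/13, -16/13)

Set up U = [u_1 | ... | u_2] ∈ R^(3×2). The projector onto W = col(U) is P = U (U^T U)^(-1) U^T.
Compute U^T U =
  [10, 6]
  [6, 14],
and U^T v = (-4, -2).
Solve U^T U · c = U^T v for the coefficients: c = (-11/26, 1/26). The projection is proj_W(v) = U c.
Check: (v - proj_W(v)) · u_1 = 0  (should be 0).
Check: (v - proj_W(v)) · u_2 = 0  (should be 0).
Result: proj_W(v) = (4/13, 1/13, -16/13).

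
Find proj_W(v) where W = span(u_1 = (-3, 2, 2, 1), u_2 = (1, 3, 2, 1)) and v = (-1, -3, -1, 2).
proj_W(v) = (-261/206, -199/103, -121/103, -121/206)

Set up U = [u_1 | ... | u_2] ∈ R^(4×2). The projector onto W = col(U) is P = U (U^T U)^(-1) U^T.
Compute U^T U =
  [18, 8]
  [8, 15],
and U^T v = (-3, -10).
Solve U^T U · c = U^T v for the coefficients: c = (35/206, -78/103). The projection is proj_W(v) = U c.
Check: (v - proj_W(v)) · u_1 = 0  (should be 0).
Check: (v - proj_W(v)) · u_2 = 0  (should be 0).
Result: proj_W(v) = (-261/206, -199/103, -121/103, -121/206).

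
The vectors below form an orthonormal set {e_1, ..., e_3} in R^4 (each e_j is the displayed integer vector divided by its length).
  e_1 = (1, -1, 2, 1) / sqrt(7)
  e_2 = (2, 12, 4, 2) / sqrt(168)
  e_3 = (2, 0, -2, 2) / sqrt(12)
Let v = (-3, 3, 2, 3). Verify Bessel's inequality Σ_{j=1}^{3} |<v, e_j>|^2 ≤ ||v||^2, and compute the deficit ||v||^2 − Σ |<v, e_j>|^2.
Σ |<v, e_j>|^2 = 13; ||v||^2 = 31; deficit = 18

Write each e_j = u_j / sqrt(<u_j, u_j>) where u_j is the displayed integer vector. Then <v, e_j> = <v, u_j> / sqrt(<u_j, u_j>), so |<v, e_j>|^2 = <v, u_j>^2 / <u_j, u_j>.
Coefficients: <v, e_1> = 1/sqrt(7), <v, e_2> = 44/sqrt(168), <v, e_3> = -4/sqrt(12).
Square and sum: Σ |<v, e_j>|^2 = 13.
Compute ||v||^2 = v·v = 31.
Deficit = 31 − 13 = 18 ≥ 0, confirming Bessel's inequality. (The deficit equals ||v − Σ <v,e_j> e_j||^2, the squared distance from v to span{e_j}.)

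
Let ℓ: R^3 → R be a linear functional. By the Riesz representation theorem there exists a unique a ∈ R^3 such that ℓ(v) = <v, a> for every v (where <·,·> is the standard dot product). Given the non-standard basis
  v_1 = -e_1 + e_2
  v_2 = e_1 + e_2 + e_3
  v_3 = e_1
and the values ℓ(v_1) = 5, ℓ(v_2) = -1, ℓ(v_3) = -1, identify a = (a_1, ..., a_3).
a = (-1, 4, -4)

Write a = (a_1, ..., a_3) in the standard basis. For each basis vector v_i, ℓ(v_i) = <v_i, a> is a linear equation in the a_j's. Collect the n equations into a matrix system V a = ℓ, where row i of V is v_i (expressed in the standard basis). Since V is invertible (lower-triangular with 1s on the diagonal, up to permutation), solve by back-substitution:
  V =
[[-1, 1, 0],
 [1, 1, 1],
 [1, 0, 0]]
  V a = (5, -1, -1)
Solving gives a = (-1, 4, -4).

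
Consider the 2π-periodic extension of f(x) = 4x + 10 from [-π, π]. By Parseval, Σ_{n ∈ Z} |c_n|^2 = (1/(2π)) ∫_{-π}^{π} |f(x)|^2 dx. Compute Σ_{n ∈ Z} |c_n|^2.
Σ |c_n|^2 = 16π^2/3 + 100

Expand and integrate term by term over [-π, π]:
  ∫ (4x)^2 dx = 16·(2π^3/3); ∫ 2·4·(10)·x dx = 0 (odd integrand); ∫ 10^2 dx = 100·2π.
So (1/(2π)) ∫_{-π}^{π} (4x + 10)^2 dx = 16π^2/3 + 100 = 16π^2/3 + 100.
Parseval ⇒ Σ |c_n|^2 = 16π^2/3 + 100.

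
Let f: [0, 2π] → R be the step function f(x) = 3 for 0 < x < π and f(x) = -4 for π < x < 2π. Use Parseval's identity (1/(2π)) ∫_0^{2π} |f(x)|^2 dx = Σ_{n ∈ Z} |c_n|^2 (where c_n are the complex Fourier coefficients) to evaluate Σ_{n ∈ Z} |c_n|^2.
Σ |c_n|^2 = 25/2

Parseval equates the L^2 energy of f (normalised by 1/(2π)) with the ℓ^2 sum of its Fourier coefficients: (1/(2π)) ∫_0^{2π} |f|^2 = Σ |c_n|^2.
Compute the left side: (1/(2π)) [∫_0^π 3^2 dx + ∫_π^{2π} (-4)^2 dx] = (1/(2π)) · (9π + 16π) = (9 + 16)/2 = 25/2.
So Σ_{n ∈ Z} |c_n|^2 = 25/2.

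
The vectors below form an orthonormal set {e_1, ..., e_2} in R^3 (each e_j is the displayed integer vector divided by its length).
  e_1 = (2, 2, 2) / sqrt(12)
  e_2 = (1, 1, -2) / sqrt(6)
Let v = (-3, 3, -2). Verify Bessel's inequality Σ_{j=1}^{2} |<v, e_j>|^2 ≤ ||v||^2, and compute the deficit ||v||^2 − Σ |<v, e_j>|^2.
Σ |<v, e_j>|^2 = 4; ||v||^2 = 22; deficit = 18

Write each e_j = u_j / sqrt(<u_j, u_j>) where u_j is the displayed integer vector. Then <v, e_j> = <v, u_j> / sqrt(<u_j, u_j>), so |<v, e_j>|^2 = <v, u_j>^2 / <u_j, u_j>.
Coefficients: <v, e_1> = -4/sqrt(12), <v, e_2> = 4/sqrt(6).
Square and sum: Σ |<v, e_j>|^2 = 4.
Compute ||v||^2 = v·v = 22.
Deficit = 22 − 4 = 18 ≥ 0, confirming Bessel's inequality. (The deficit equals ||v − Σ <v,e_j> e_j||^2, the squared distance from v to span{e_j}.)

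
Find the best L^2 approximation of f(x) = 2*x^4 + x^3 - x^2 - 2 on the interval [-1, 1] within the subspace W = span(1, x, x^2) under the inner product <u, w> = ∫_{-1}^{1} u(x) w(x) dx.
g(x) = 5*x^2/7 + 3*x/5 - 76/35

The best approximation g ∈ W is the orthogonal projection of f onto W. Writing g = a_0 + a_1 x + a_2 x^2, the coefficients solve the normal equations G · a = b where
  G_{ij} = <φ_i, φ_j> and b_i = <f, φ_i>, with φ_0 = 1, φ_1 = x, φ_2 = x^2.
G =
  [2, 0, 2/3]
  [0, 2/3, 0]
  [2/3, 0, 2/5],
b = (-58/15, 2/5, -122/105).
Solving gives a_0 = -76/35, a_1 = 3/5, a_2 = 5/7, so
  g(x) = 5*x^2/7 + 3*x/5 - 76/35.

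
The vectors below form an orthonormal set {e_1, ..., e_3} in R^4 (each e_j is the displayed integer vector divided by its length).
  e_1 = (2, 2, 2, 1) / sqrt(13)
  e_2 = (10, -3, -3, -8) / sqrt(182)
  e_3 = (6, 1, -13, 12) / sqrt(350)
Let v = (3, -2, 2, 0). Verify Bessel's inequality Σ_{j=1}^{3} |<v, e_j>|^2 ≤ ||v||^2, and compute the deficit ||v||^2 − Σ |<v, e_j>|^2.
Σ |<v, e_j>|^2 = 8; ||v||^2 = 17; deficit = 9

Write each e_j = u_j / sqrt(<u_j, u_j>) where u_j is the displayed integer vector. Then <v, e_j> = <v, u_j> / sqrt(<u_j, u_j>), so |<v, e_j>|^2 = <v, u_j>^2 / <u_j, u_j>.
Coefficients: <v, e_1> = 6/sqrt(13), <v, e_2> = 30/sqrt(182), <v, e_3> = -10/sqrt(350).
Square and sum: Σ |<v, e_j>|^2 = 8.
Compute ||v||^2 = v·v = 17.
Deficit = 17 − 8 = 9 ≥ 0, confirming Bessel's inequality. (The deficit equals ||v − Σ <v,e_j> e_j||^2, the squared distance from v to span{e_j}.)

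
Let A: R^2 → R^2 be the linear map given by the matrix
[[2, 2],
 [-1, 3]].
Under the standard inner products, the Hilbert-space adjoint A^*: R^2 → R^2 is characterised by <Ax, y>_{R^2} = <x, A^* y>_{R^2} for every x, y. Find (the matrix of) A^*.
A^* = A^T =
[[2, -1],
 [2, 3]]

For real matrices with standard dot products, the defining identity <Ax, y> = <x, A^* y> gives (Ax)^T y = x^T (A^*) y, i.e. x^T A^T y = x^T (A^*) y. Since this holds for all x, y, we must have A^* = A^T. Therefore
A^* =
[[2, -1],
 [2, 3]].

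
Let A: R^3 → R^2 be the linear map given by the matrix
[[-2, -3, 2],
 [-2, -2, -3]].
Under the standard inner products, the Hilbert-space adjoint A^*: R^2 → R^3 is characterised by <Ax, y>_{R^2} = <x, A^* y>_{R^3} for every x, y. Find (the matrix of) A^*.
A^* = A^T =
[[-2, -2],
 [-3, -2],
 [2, -3]]

For real matrices with standard dot products, the defining identity <Ax, y> = <x, A^* y> gives (Ax)^T y = x^T (A^*) y, i.e. x^T A^T y = x^T (A^*) y. Since this holds for all x, y, we must have A^* = A^T. Therefore
A^* =
[[-2, -2],
 [-3, -2],
 [2, -3]].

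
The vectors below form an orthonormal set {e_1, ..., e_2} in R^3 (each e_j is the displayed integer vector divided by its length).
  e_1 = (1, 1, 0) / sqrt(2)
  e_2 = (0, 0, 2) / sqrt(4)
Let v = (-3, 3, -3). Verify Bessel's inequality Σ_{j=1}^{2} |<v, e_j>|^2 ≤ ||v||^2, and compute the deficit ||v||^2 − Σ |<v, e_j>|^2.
Σ |<v, e_j>|^2 = 9; ||v||^2 = 27; deficit = 18

Write each e_j = u_j / sqrt(<u_j, u_j>) where u_j is the displayed integer vector. Then <v, e_j> = <v, u_j> / sqrt(<u_j, u_j>), so |<v, e_j>|^2 = <v, u_j>^2 / <u_j, u_j>.
Coefficients: <v, e_1> = 0/sqrt(2), <v, e_2> = -6/sqrt(4).
Square and sum: Σ |<v, e_j>|^2 = 9.
Compute ||v||^2 = v·v = 27.
Deficit = 27 − 9 = 18 ≥ 0, confirming Bessel's inequality. (The deficit equals ||v − Σ <v,e_j> e_j||^2, the squared distance from v to span{e_j}.)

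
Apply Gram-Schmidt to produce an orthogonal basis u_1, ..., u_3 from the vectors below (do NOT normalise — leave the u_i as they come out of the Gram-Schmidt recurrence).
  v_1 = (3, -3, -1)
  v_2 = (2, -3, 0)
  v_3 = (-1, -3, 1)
Orthogonal basis:
  u_1 = (3, -3, -1)
  u_2 = (-7/19, -12/19, 15/19)
  u_3 = (-9/11, -6/11, -9/11)

Apply the Gram-Schmidt recurrence
  u_1 = v_1
  u_i = v_i − Σ_{j<i} ((v_i · u_j) / (u_j · u_j)) · u_j.

Step by step this gives:
  u_1 = (3, -3, -1)
  u_2 = (-7/19, -12/19, 15/19)
  u_3 = (-9/11, -6/11, -9/11)

Orthogonality check:
  u_2 · u_1 = 0 (should be 0)
  u_3 · u_1 = 0 (should be 0)
  u_3 · u_2 = 0 (should be 0)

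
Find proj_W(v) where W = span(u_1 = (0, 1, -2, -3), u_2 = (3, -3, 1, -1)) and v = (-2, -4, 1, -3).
proj_W(v) = (73/46, -179/138, -7/138, -193/138)

Set up U = [u_1 | ... | u_2] ∈ R^(4×2). The projector onto W = col(U) is P = U (U^T U)^(-1) U^T.
Compute U^T U =
  [14, -2]
  [-2, 20],
and U^T v = (3, 10).
Solve U^T U · c = U^T v for the coefficients: c = (20/69, 73/138). The projection is proj_W(v) = U c.
Check: (v - proj_W(v)) · u_1 = 0  (should be 0).
Check: (v - proj_W(v)) · u_2 = 0  (should be 0).
Result: proj_W(v) = (73/46, -179/138, -7/138, -193/138).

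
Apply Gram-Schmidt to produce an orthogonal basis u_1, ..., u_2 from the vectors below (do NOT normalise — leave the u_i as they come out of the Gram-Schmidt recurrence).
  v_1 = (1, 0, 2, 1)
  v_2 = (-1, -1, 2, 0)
Orthogonal basis:
  u_1 = (1, 0, 2, 1)
  u_2 = (-3/2, -1, 1, -1/2)

Apply the Gram-Schmidt recurrence
  u_1 = v_1
  u_i = v_i − Σ_{j<i} ((v_i · u_j) / (u_j · u_j)) · u_j.

Step by step this gives:
  u_1 = (1, 0, 2, 1)
  u_2 = (-3/2, -1, 1, -1/2)

Orthogonality check:
  u_2 · u_1 = 0 (should be 0)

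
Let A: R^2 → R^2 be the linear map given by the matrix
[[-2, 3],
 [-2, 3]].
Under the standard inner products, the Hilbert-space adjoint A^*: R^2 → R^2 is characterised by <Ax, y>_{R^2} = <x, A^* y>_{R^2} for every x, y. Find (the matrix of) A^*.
A^* = A^T =
[[-2, -2],
 [3, 3]]

For real matrices with standard dot products, the defining identity <Ax, y> = <x, A^* y> gives (Ax)^T y = x^T (A^*) y, i.e. x^T A^T y = x^T (A^*) y. Since this holds for all x, y, we must have A^* = A^T. Therefore
A^* =
[[-2, -2],
 [3, 3]].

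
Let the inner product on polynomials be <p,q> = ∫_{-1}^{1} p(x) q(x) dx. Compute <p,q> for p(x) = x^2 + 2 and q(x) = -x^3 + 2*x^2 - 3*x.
<p,q> = 52/15

Expand the product: p(x)·q(x) = -x^5 + 2*x^4 - 5*x^3 + 4*x^2 - 6*x.
∫_{-1}^{1} of each monomial x^k gives [2/(k+1) if k even, 0 if k odd]. Integrating term-by-term (or equivalently evaluating the antiderivative F(x) = -x^6/6 + 2*x^5/5 - 5*x^4/4 + 4*x^3/3 - 3*x^2 at the endpoints):
  F(1) − F(−1) = -161/60 − (-123/20) = 52/15.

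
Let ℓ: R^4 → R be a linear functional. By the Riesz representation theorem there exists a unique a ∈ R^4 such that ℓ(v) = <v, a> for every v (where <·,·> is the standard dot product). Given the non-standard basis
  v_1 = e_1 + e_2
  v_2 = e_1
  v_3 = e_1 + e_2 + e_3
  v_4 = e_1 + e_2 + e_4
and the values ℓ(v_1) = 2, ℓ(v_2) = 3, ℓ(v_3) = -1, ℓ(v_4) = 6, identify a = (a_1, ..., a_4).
a = (3, -1, -3, 4)

Write a = (a_1, ..., a_4) in the standard basis. For each basis vector v_i, ℓ(v_i) = <v_i, a> is a linear equation in the a_j's. Collect the n equations into a matrix system V a = ℓ, where row i of V is v_i (expressed in the standard basis). Since V is invertible (lower-triangular with 1s on the diagonal, up to permutation), solve by back-substitution:
  V =
[[1, 1, 0, 0],
 [1, 0, 0, 0],
 [1, 1, 1, 0],
 [1, 1, 0, 1]]
  V a = (2, 3, -1, 6)
Solving gives a = (3, -1, -3, 4).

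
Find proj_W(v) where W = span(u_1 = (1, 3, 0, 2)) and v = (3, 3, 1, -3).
proj_W(v) = (3/7, 9/7, 0, 6/7)

Set up U = [u_1 | ... | u_1] ∈ R^(4×1). The projector onto W = col(U) is P = U (U^T U)^(-1) U^T.
Compute U^T U =
  [14],
and U^T v = (6).
Solve U^T U · c = U^T v for the coefficients: c = (3/7). The projection is proj_W(v) = U c.
Check: (v - proj_W(v)) · u_1 = 0  (should be 0).
Result: proj_W(v) = (3/7, 9/7, 0, 6/7).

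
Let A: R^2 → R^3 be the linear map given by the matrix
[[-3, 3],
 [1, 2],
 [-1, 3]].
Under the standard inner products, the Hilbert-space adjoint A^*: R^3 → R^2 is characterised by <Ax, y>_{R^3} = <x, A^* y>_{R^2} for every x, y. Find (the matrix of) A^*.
A^* = A^T =
[[-3, 1, -1],
 [3, 2, 3]]

For real matrices with standard dot products, the defining identity <Ax, y> = <x, A^* y> gives (Ax)^T y = x^T (A^*) y, i.e. x^T A^T y = x^T (A^*) y. Since this holds for all x, y, we must have A^* = A^T. Therefore
A^* =
[[-3, 1, -1],
 [3, 2, 3]].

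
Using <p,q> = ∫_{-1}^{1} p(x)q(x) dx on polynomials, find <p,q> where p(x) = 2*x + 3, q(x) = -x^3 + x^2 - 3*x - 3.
<p,q> = -104/5

Expand the product: p(x)·q(x) = -2*x^4 - x^3 - 3*x^2 - 15*x - 9.
∫_{-1}^{1} of each monomial x^k gives [2/(k+1) if k even, 0 if k odd]. Integrating term-by-term (or equivalently evaluating the antiderivative F(x) = -2*x^5/5 - x^4/4 - x^3 - 15*x^2/2 - 9*x at the endpoints):
  F(1) − F(−1) = -363/20 − (53/20) = -104/5.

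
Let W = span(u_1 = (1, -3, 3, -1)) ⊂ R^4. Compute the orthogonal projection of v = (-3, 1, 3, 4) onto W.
proj_W(v) = (-1/20, 3/20, -3/20, 1/20)

Set up U = [u_1 | ... | u_1] ∈ R^(4×1). The projector onto W = col(U) is P = U (U^T U)^(-1) U^T.
Compute U^T U =
  [20],
and U^T v = (-1).
Solve U^T U · c = U^T v for the coefficients: c = (-1/20). The projection is proj_W(v) = U c.
Check: (v - proj_W(v)) · u_1 = 0  (should be 0).
Result: proj_W(v) = (-1/20, 3/20, -3/20, 1/20).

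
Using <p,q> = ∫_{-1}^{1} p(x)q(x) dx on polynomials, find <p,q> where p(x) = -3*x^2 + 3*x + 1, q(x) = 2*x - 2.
<p,q> = 4

Expand the product: p(x)·q(x) = -6*x^3 + 12*x^2 - 4*x - 2.
∫_{-1}^{1} of each monomial x^k gives [2/(k+1) if k even, 0 if k odd]. Integrating term-by-term (or equivalently evaluating the antiderivative F(x) = -3*x^4/2 + 4*x^3 - 2*x^2 - 2*x at the endpoints):
  F(1) − F(−1) = -3/2 − (-11/2) = 4.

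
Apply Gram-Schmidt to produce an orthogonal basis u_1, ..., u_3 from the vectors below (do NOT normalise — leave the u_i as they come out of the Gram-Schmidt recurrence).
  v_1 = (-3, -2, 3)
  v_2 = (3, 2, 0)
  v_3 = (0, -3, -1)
Orthogonal basis:
  u_1 = (-3, -2, 3)
  u_2 = (27/22, 9/11, 39/22)
  u_3 = (18/13, -27/13, 0)

Apply the Gram-Schmidt recurrence
  u_1 = v_1
  u_i = v_i − Σ_{j<i} ((v_i · u_j) / (u_j · u_j)) · u_j.

Step by step this gives:
  u_1 = (-3, -2, 3)
  u_2 = (27/22, 9/11, 39/22)
  u_3 = (18/13, -27/13, 0)

Orthogonality check:
  u_2 · u_1 = 0 (should be 0)
  u_3 · u_1 = 0 (should be 0)
  u_3 · u_2 = 0 (should be 0)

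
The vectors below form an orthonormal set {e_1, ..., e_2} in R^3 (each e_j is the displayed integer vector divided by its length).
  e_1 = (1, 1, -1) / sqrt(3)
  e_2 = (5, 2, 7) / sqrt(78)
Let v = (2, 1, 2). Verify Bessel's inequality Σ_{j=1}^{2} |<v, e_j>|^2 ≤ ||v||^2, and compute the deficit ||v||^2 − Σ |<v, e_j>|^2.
Σ |<v, e_j>|^2 = 9; ||v||^2 = 9; deficit = 0

Write each e_j = u_j / sqrt(<u_j, u_j>) where u_j is the displayed integer vector. Then <v, e_j> = <v, u_j> / sqrt(<u_j, u_j>), so |<v, e_j>|^2 = <v, u_j>^2 / <u_j, u_j>.
Coefficients: <v, e_1> = 1/sqrt(3), <v, e_2> = 26/sqrt(78).
Square and sum: Σ |<v, e_j>|^2 = 9.
Compute ||v||^2 = v·v = 9.
Deficit = 9 − 9 = 0 ≥ 0, confirming Bessel's inequality. (The deficit equals ||v − Σ <v,e_j> e_j||^2, the squared distance from v to span{e_j}.)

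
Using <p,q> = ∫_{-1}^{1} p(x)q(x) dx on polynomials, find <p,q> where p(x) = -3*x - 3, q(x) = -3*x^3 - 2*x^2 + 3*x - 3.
<p,q> = 98/5

Expand the product: p(x)·q(x) = 9*x^4 + 15*x^3 - 3*x^2 + 9.
∫_{-1}^{1} of each monomial x^k gives [2/(k+1) if k even, 0 if k odd]. Integrating term-by-term (or equivalently evaluating the antiderivative F(x) = 9*x^5/5 + 15*x^4/4 - x^3 + 9*x at the endpoints):
  F(1) − F(−1) = 271/20 − (-121/20) = 98/5.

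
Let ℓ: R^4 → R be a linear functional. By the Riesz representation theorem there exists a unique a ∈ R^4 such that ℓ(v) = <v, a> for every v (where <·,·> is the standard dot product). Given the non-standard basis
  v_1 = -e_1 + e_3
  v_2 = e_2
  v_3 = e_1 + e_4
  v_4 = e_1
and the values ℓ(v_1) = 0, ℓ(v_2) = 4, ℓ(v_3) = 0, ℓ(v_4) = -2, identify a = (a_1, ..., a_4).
a = (-2, 4, -2, 2)

Write a = (a_1, ..., a_4) in the standard basis. For each basis vector v_i, ℓ(v_i) = <v_i, a> is a linear equation in the a_j's. Collect the n equations into a matrix system V a = ℓ, where row i of V is v_i (expressed in the standard basis). Since V is invertible (lower-triangular with 1s on the diagonal, up to permutation), solve by back-substitution:
  V =
[[-1, 0, 1, 0],
 [0, 1, 0, 0],
 [1, 0, 0, 1],
 [1, 0, 0, 0]]
  V a = (0, 4, 0, -2)
Solving gives a = (-2, 4, -2, 2).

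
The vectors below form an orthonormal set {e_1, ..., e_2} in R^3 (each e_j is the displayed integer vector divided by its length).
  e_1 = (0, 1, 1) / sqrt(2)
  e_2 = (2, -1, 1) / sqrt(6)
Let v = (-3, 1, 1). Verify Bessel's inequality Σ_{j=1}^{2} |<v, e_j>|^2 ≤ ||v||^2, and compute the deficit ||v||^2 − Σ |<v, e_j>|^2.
Σ |<v, e_j>|^2 = 8; ||v||^2 = 11; deficit = 3

Write each e_j = u_j / sqrt(<u_j, u_j>) where u_j is the displayed integer vector. Then <v, e_j> = <v, u_j> / sqrt(<u_j, u_j>), so |<v, e_j>|^2 = <v, u_j>^2 / <u_j, u_j>.
Coefficients: <v, e_1> = 2/sqrt(2), <v, e_2> = -6/sqrt(6).
Square and sum: Σ |<v, e_j>|^2 = 8.
Compute ||v||^2 = v·v = 11.
Deficit = 11 − 8 = 3 ≥ 0, confirming Bessel's inequality. (The deficit equals ||v − Σ <v,e_j> e_j||^2, the squared distance from v to span{e_j}.)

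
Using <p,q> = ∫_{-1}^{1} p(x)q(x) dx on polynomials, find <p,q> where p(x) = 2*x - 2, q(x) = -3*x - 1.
<p,q> = 0

Expand the product: p(x)·q(x) = -6*x^2 + 4*x + 2.
∫_{-1}^{1} of each monomial x^k gives [2/(k+1) if k even, 0 if k odd]. Integrating term-by-term (or equivalently evaluating the antiderivative F(x) = -2*x^3 + 2*x^2 + 2*x at the endpoints):
  F(1) − F(−1) = 2 − (2) = 0.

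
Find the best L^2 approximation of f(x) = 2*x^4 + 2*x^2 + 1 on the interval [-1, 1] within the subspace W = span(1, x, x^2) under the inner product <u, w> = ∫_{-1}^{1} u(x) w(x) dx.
g(x) = 26*x^2/7 + 29/35

The best approximation g ∈ W is the orthogonal projection of f onto W. Writing g = a_0 + a_1 x + a_2 x^2, the coefficients solve the normal equations G · a = b where
  G_{ij} = <φ_i, φ_j> and b_i = <f, φ_i>, with φ_0 = 1, φ_1 = x, φ_2 = x^2.
G =
  [2, 0, 2/3]
  [0, 2/3, 0]
  [2/3, 0, 2/5],
b = (62/15, 0, 214/105).
Solving gives a_0 = 29/35, a_1 = 0, a_2 = 26/7, so
  g(x) = 26*x^2/7 + 29/35.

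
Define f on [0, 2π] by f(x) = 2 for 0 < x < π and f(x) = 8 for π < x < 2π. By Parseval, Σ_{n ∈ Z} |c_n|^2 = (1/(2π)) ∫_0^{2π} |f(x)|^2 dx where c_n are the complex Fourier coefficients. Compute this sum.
Σ |c_n|^2 = 34

Parseval equates the L^2 energy of f (normalised by 1/(2π)) with the ℓ^2 sum of its Fourier coefficients: (1/(2π)) ∫_0^{2π} |f|^2 = Σ |c_n|^2.
Compute the left side: (1/(2π)) [∫_0^π 2^2 dx + ∫_π^{2π} 8^2 dx] = (1/(2π)) · (4π + 64π) = (4 + 64)/2 = 34.
So Σ_{n ∈ Z} |c_n|^2 = 34.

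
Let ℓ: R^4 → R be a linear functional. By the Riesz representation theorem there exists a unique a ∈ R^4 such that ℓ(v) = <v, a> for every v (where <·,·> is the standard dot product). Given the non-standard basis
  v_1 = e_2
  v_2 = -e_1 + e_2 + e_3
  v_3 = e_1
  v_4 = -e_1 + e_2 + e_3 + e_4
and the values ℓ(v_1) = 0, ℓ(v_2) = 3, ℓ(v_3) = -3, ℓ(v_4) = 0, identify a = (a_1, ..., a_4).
a = (-3, 0, 0, -3)

Write a = (a_1, ..., a_4) in the standard basis. For each basis vector v_i, ℓ(v_i) = <v_i, a> is a linear equation in the a_j's. Collect the n equations into a matrix system V a = ℓ, where row i of V is v_i (expressed in the standard basis). Since V is invertible (lower-triangular with 1s on the diagonal, up to permutation), solve by back-substitution:
  V =
[[0, 1, 0, 0],
 [-1, 1, 1, 0],
 [1, 0, 0, 0],
 [-1, 1, 1, 1]]
  V a = (0, 3, -3, 0)
Solving gives a = (-3, 0, 0, -3).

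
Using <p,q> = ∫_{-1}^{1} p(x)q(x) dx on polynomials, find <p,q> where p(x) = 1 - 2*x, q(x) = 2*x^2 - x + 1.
<p,q> = 14/3

Expand the product: p(x)·q(x) = -4*x^3 + 4*x^2 - 3*x + 1.
∫_{-1}^{1} of each monomial x^k gives [2/(k+1) if k even, 0 if k odd]. Integrating term-by-term (or equivalently evaluating the antiderivative F(x) = -x^4 + 4*x^3/3 - 3*x^2/2 + x at the endpoints):
  F(1) − F(−1) = -1/6 − (-29/6) = 14/3.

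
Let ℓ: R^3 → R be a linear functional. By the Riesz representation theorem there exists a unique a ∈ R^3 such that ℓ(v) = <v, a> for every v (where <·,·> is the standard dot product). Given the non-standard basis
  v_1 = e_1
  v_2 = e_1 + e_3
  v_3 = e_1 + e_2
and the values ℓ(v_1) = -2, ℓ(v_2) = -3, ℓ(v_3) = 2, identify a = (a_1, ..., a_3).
a = (-2, 4, -1)

Write a = (a_1, ..., a_3) in the standard basis. For each basis vector v_i, ℓ(v_i) = <v_i, a> is a linear equation in the a_j's. Collect the n equations into a matrix system V a = ℓ, where row i of V is v_i (expressed in the standard basis). Since V is invertible (lower-triangular with 1s on the diagonal, up to permutation), solve by back-substitution:
  V =
[[1, 0, 0],
 [1, 0, 1],
 [1, 1, 0]]
  V a = (-2, -3, 2)
Solving gives a = (-2, 4, -1).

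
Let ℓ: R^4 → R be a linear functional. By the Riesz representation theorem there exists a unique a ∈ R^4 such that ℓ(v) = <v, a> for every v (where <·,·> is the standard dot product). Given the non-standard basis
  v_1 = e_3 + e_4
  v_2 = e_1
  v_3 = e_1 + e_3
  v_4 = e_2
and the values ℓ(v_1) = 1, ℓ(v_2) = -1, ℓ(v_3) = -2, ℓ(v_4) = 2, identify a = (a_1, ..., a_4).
a = (-1, 2, -1, 2)

Write a = (a_1, ..., a_4) in the standard basis. For each basis vector v_i, ℓ(v_i) = <v_i, a> is a linear equation in the a_j's. Collect the n equations into a matrix system V a = ℓ, where row i of V is v_i (expressed in the standard basis). Since V is invertible (lower-triangular with 1s on the diagonal, up to permutation), solve by back-substitution:
  V =
[[0, 0, 1, 1],
 [1, 0, 0, 0],
 [1, 0, 1, 0],
 [0, 1, 0, 0]]
  V a = (1, -1, -2, 2)
Solving gives a = (-1, 2, -1, 2).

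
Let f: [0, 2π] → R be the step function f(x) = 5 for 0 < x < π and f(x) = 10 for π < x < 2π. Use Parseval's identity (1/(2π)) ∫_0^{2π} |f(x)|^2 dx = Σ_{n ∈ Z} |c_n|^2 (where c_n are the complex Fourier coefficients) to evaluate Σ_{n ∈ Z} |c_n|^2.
Σ |c_n|^2 = 125/2

Parseval equates the L^2 energy of f (normalised by 1/(2π)) with the ℓ^2 sum of its Fourier coefficients: (1/(2π)) ∫_0^{2π} |f|^2 = Σ |c_n|^2.
Compute the left side: (1/(2π)) [∫_0^π 5^2 dx + ∫_π^{2π} 10^2 dx] = (1/(2π)) · (25π + 100π) = (25 + 100)/2 = 125/2.
So Σ_{n ∈ Z} |c_n|^2 = 125/2.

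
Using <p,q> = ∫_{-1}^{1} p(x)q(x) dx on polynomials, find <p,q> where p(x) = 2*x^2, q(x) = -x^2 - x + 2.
<p,q> = 28/15

Expand the product: p(x)·q(x) = -2*x^4 - 2*x^3 + 4*x^2.
∫_{-1}^{1} of each monomial x^k gives [2/(k+1) if k even, 0 if k odd]. Integrating term-by-term (or equivalently evaluating the antiderivative F(x) = -2*x^5/5 - x^4/2 + 4*x^3/3 at the endpoints):
  F(1) − F(−1) = 13/30 − (-43/30) = 28/15.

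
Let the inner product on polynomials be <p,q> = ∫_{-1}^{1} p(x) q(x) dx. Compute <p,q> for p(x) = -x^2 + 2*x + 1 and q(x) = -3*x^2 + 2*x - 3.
<p,q> = -32/15

Expand the product: p(x)·q(x) = 3*x^4 - 8*x^3 + 4*x^2 - 4*x - 3.
∫_{-1}^{1} of each monomial x^k gives [2/(k+1) if k even, 0 if k odd]. Integrating term-by-term (or equivalently evaluating the antiderivative F(x) = 3*x^5/5 - 2*x^4 + 4*x^3/3 - 2*x^2 - 3*x at the endpoints):
  F(1) − F(−1) = -76/15 − (-44/15) = -32/15.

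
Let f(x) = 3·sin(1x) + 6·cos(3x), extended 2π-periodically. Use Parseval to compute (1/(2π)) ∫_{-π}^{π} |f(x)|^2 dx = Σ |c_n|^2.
Σ |c_n|^2 = 45/2

Expand |f|^2 and use orthogonality of {sin(nx), cos(mx)} on [-π, π]:
  ∫_{-π}^{π} sin(nx)^2 dx = π, ∫ cos(mx)^2 dx = π, and cross terms integrate to 0.
So ∫_{-π}^{π} f(x)^2 dx = 3^2 · π + 6^2 · π = (9 + 36)π.
Divide by 2π: (9 + 36)/2 = 45/2.
By Parseval, this equals Σ |c_n|^2.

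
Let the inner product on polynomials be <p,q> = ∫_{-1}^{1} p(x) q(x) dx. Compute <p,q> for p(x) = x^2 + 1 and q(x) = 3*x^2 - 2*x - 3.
<p,q> = -24/5

Expand the product: p(x)·q(x) = 3*x^4 - 2*x^3 - 2*x - 3.
∫_{-1}^{1} of each monomial x^k gives [2/(k+1) if k even, 0 if k odd]. Integrating term-by-term (or equivalently evaluating the antiderivative F(x) = 3*x^5/5 - x^4/2 - x^2 - 3*x at the endpoints):
  F(1) − F(−1) = -39/10 − (9/10) = -24/5.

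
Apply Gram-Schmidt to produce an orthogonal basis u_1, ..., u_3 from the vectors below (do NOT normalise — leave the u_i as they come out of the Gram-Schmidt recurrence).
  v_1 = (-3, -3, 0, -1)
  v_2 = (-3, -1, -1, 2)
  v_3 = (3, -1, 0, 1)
Orthogonal basis:
  u_1 = (-3, -3, 0, -1)
  u_2 = (-27/19, 11/19, -1, 48/19)
  u_3 = (288/185, -364/185, -44/185, 228/185)

Apply the Gram-Schmidt recurrence
  u_1 = v_1
  u_i = v_i − Σ_{j<i} ((v_i · u_j) / (u_j · u_j)) · u_j.

Step by step this gives:
  u_1 = (-3, -3, 0, -1)
  u_2 = (-27/19, 11/19, -1, 48/19)
  u_3 = (288/185, -364/185, -44/185, 228/185)

Orthogonality check:
  u_2 · u_1 = 0 (should be 0)
  u_3 · u_1 = 0 (should be 0)
  u_3 · u_2 = 0 (should be 0)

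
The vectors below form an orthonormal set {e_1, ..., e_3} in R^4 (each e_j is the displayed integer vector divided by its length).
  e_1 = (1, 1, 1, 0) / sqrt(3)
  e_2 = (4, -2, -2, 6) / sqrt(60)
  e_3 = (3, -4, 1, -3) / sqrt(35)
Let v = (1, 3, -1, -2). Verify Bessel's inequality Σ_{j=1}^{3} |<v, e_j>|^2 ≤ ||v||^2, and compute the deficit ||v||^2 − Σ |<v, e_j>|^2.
Σ |<v, e_j>|^2 = 41/7; ||v||^2 = 15; deficit = 64/7

Write each e_j = u_j / sqrt(<u_j, u_j>) where u_j is the displayed integer vector. Then <v, e_j> = <v, u_j> / sqrt(<u_j, u_j>), so |<v, e_j>|^2 = <v, u_j>^2 / <u_j, u_j>.
Coefficients: <v, e_1> = 3/sqrt(3), <v, e_2> = -12/sqrt(60), <v, e_3> = -4/sqrt(35).
Square and sum: Σ |<v, e_j>|^2 = 41/7.
Compute ||v||^2 = v·v = 15.
Deficit = 15 − 41/7 = 64/7 ≥ 0, confirming Bessel's inequality. (The deficit equals ||v − Σ <v,e_j> e_j||^2, the squared distance from v to span{e_j}.)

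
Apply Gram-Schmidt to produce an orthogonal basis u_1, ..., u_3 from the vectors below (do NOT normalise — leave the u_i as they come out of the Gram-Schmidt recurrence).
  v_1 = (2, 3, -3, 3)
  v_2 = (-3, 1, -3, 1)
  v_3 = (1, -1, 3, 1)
Orthogonal basis:
  u_1 = (2, 3, -3, 3)
  u_2 = (-111/31, 4/31, -66/31, 4/31)
  u_3 = (-324/539, -134/539, 54/49, 944/539)

Apply the Gram-Schmidt recurrence
  u_1 = v_1
  u_i = v_i − Σ_{j<i} ((v_i · u_j) / (u_j · u_j)) · u_j.

Step by step this gives:
  u_1 = (2, 3, -3, 3)
  u_2 = (-111/31, 4/31, -66/31, 4/31)
  u_3 = (-324/539, -134/539, 54/49, 944/539)

Orthogonality check:
  u_2 · u_1 = 0 (should be 0)
  u_3 · u_1 = 0 (should be 0)
  u_3 · u_2 = 0 (should be 0)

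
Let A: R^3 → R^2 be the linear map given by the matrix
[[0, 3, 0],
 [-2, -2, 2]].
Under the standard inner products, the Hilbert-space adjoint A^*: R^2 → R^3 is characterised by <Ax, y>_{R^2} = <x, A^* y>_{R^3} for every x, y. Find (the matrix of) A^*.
A^* = A^T =
[[0, -2],
 [3, -2],
 [0, 2]]

For real matrices with standard dot products, the defining identity <Ax, y> = <x, A^* y> gives (Ax)^T y = x^T (A^*) y, i.e. x^T A^T y = x^T (A^*) y. Since this holds for all x, y, we must have A^* = A^T. Therefore
A^* =
[[0, -2],
 [3, -2],
 [0, 2]].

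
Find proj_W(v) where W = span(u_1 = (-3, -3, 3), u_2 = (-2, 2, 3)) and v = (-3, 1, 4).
proj_W(v) = (-3, 1, 4)

Set up U = [u_1 | ... | u_2] ∈ R^(3×2). The projector onto W = col(U) is P = U (U^T U)^(-1) U^T.
Compute U^T U =
  [27, 9]
  [9, 17],
and U^T v = (18, 20).
Solve U^T U · c = U^T v for the coefficients: c = (1/3, 1). The projection is proj_W(v) = U c.
Check: (v - proj_W(v)) · u_1 = 0  (should be 0).
Check: (v - proj_W(v)) · u_2 = 0  (should be 0).
Result: proj_W(v) = (-3, 1, 4).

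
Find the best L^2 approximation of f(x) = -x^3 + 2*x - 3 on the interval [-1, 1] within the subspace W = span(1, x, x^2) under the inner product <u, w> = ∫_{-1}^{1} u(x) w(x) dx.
g(x) = 7*x/5 - 3

The best approximation g ∈ W is the orthogonal projection of f onto W. Writing g = a_0 + a_1 x + a_2 x^2, the coefficients solve the normal equations G · a = b where
  G_{ij} = <φ_i, φ_j> and b_i = <f, φ_i>, with φ_0 = 1, φ_1 = x, φ_2 = x^2.
G =
  [2, 0, 2/3]
  [0, 2/3, 0]
  [2/3, 0, 2/5],
b = (-6, 14/15, -2).
Solving gives a_0 = -3, a_1 = 7/5, a_2 = 0, so
  g(x) = 7*x/5 - 3.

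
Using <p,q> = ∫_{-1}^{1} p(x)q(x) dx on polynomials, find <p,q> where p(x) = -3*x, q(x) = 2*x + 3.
<p,q> = -4

Expand the product: p(x)·q(x) = -6*x^2 - 9*x.
∫_{-1}^{1} of each monomial x^k gives [2/(k+1) if k even, 0 if k odd]. Integrating term-by-term (or equivalently evaluating the antiderivative F(x) = -2*x^3 - 9*x^2/2 at the endpoints):
  F(1) − F(−1) = -13/2 − (-5/2) = -4.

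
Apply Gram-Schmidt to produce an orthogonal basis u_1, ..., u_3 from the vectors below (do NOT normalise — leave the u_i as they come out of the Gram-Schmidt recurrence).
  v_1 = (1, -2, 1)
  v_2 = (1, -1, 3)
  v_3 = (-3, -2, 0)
Orthogonal basis:
  u_1 = (1, -2, 1)
  u_2 = (0, 1, 2)
  u_3 = (-19/6, -19/15, 19/30)

Apply the Gram-Schmidt recurrence
  u_1 = v_1
  u_i = v_i − Σ_{j<i} ((v_i · u_j) / (u_j · u_j)) · u_j.

Step by step this gives:
  u_1 = (1, -2, 1)
  u_2 = (0, 1, 2)
  u_3 = (-19/6, -19/15, 19/30)

Orthogonality check:
  u_2 · u_1 = 0 (should be 0)
  u_3 · u_1 = 0 (should be 0)
  u_3 · u_2 = 0 (should be 0)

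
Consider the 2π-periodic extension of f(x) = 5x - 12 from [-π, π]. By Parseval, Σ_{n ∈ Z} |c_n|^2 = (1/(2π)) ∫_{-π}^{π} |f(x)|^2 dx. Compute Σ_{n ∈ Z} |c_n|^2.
Σ |c_n|^2 = 25π^2/3 + 144

Expand and integrate term by term over [-π, π]:
  ∫ (5x)^2 dx = 25·(2π^3/3); ∫ 2·5·(-12)·x dx = 0 (odd integrand); ∫ (-12)^2 dx = 144·2π.
So (1/(2π)) ∫_{-π}^{π} (5x - 12)^2 dx = 25π^2/3 + 144 = 25π^2/3 + 144.
Parseval ⇒ Σ |c_n|^2 = 25π^2/3 + 144.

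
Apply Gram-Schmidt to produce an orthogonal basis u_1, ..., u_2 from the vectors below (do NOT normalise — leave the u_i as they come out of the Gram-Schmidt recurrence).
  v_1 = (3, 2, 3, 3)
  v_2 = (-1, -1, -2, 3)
Orthogonal basis:
  u_1 = (3, 2, 3, 3)
  u_2 = (-25/31, -27/31, -56/31, 99/31)

Apply the Gram-Schmidt recurrence
  u_1 = v_1
  u_i = v_i − Σ_{j<i} ((v_i · u_j) / (u_j · u_j)) · u_j.

Step by step this gives:
  u_1 = (3, 2, 3, 3)
  u_2 = (-25/31, -27/31, -56/31, 99/31)

Orthogonality check:
  u_2 · u_1 = 0 (should be 0)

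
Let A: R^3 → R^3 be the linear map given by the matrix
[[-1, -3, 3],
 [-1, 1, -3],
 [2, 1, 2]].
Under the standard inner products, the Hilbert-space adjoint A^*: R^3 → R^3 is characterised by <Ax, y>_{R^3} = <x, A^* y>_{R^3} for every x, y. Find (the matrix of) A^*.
A^* = A^T =
[[-1, -1, 2],
 [-3, 1, 1],
 [3, -3, 2]]

For real matrices with standard dot products, the defining identity <Ax, y> = <x, A^* y> gives (Ax)^T y = x^T (A^*) y, i.e. x^T A^T y = x^T (A^*) y. Since this holds for all x, y, we must have A^* = A^T. Therefore
A^* =
[[-1, -1, 2],
 [-3, 1, 1],
 [3, -3, 2]].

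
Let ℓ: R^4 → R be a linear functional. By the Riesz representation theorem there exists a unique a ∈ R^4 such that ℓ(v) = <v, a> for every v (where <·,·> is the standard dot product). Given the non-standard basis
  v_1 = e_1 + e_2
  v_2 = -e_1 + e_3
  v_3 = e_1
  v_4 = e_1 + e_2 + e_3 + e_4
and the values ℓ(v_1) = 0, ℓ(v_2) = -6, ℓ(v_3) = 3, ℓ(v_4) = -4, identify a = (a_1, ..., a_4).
a = (3, -3, -3, -1)

Write a = (a_1, ..., a_4) in the standard basis. For each basis vector v_i, ℓ(v_i) = <v_i, a> is a linear equation in the a_j's. Collect the n equations into a matrix system V a = ℓ, where row i of V is v_i (expressed in the standard basis). Since V is invertible (lower-triangular with 1s on the diagonal, up to permutation), solve by back-substitution:
  V =
[[1, 1, 0, 0],
 [-1, 0, 1, 0],
 [1, 0, 0, 0],
 [1, 1, 1, 1]]
  V a = (0, -6, 3, -4)
Solving gives a = (3, -3, -3, -1).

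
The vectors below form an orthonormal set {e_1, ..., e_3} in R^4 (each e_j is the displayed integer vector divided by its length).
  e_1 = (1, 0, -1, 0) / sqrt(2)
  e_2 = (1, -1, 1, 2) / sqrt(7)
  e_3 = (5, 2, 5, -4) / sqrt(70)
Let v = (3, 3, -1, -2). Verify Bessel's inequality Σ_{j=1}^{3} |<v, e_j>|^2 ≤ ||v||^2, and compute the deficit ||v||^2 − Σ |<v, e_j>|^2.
Σ |<v, e_j>|^2 = 99/5; ||v||^2 = 23; deficit = 16/5

Write each e_j = u_j / sqrt(<u_j, u_j>) where u_j is the displayed integer vector. Then <v, e_j> = <v, u_j> / sqrt(<u_j, u_j>), so |<v, e_j>|^2 = <v, u_j>^2 / <u_j, u_j>.
Coefficients: <v, e_1> = 4/sqrt(2), <v, e_2> = -5/sqrt(7), <v, e_3> = 24/sqrt(70).
Square and sum: Σ |<v, e_j>|^2 = 99/5.
Compute ||v||^2 = v·v = 23.
Deficit = 23 − 99/5 = 16/5 ≥ 0, confirming Bessel's inequality. (The deficit equals ||v − Σ <v,e_j> e_j||^2, the squared distance from v to span{e_j}.)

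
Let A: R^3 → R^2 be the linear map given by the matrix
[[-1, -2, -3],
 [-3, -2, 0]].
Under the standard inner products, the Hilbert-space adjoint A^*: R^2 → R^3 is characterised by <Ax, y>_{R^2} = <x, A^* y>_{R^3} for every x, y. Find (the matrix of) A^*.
A^* = A^T =
[[-1, -3],
 [-2, -2],
 [-3, 0]]

For real matrices with standard dot products, the defining identity <Ax, y> = <x, A^* y> gives (Ax)^T y = x^T (A^*) y, i.e. x^T A^T y = x^T (A^*) y. Since this holds for all x, y, we must have A^* = A^T. Therefore
A^* =
[[-1, -3],
 [-2, -2],
 [-3, 0]].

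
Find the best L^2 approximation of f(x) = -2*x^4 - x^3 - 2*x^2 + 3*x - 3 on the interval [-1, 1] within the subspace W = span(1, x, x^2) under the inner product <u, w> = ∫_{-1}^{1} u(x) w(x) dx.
g(x) = -26*x^2/7 + 12*x/5 - 99/35

The best approximation g ∈ W is the orthogonal projection of f onto W. Writing g = a_0 + a_1 x + a_2 x^2, the coefficients solve the normal equations G · a = b where
  G_{ij} = <φ_i, φ_j> and b_i = <f, φ_i>, with φ_0 = 1, φ_1 = x, φ_2 = x^2.
G =
  [2, 0, 2/3]
  [0, 2/3, 0]
  [2/3, 0, 2/5],
b = (-122/15, 8/5, -118/35).
Solving gives a_0 = -99/35, a_1 = 12/5, a_2 = -26/7, so
  g(x) = -26*x^2/7 + 12*x/5 - 99/35.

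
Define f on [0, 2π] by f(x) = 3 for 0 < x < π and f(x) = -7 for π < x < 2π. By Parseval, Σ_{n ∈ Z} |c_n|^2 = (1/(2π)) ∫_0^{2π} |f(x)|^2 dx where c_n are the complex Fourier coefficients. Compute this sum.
Σ |c_n|^2 = 29

Parseval equates the L^2 energy of f (normalised by 1/(2π)) with the ℓ^2 sum of its Fourier coefficients: (1/(2π)) ∫_0^{2π} |f|^2 = Σ |c_n|^2.
Compute the left side: (1/(2π)) [∫_0^π 3^2 dx + ∫_π^{2π} (-7)^2 dx] = (1/(2π)) · (9π + 49π) = (9 + 49)/2 = 29.
So Σ_{n ∈ Z} |c_n|^2 = 29.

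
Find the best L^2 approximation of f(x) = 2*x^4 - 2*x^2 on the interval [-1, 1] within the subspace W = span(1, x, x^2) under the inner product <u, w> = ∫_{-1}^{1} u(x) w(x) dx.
g(x) = -2*x^2/7 - 6/35

The best approximation g ∈ W is the orthogonal projection of f onto W. Writing g = a_0 + a_1 x + a_2 x^2, the coefficients solve the normal equations G · a = b where
  G_{ij} = <φ_i, φ_j> and b_i = <f, φ_i>, with φ_0 = 1, φ_1 = x, φ_2 = x^2.
G =
  [2, 0, 2/3]
  [0, 2/3, 0]
  [2/3, 0, 2/5],
b = (-8/15, 0, -8/35).
Solving gives a_0 = -6/35, a_1 = 0, a_2 = -2/7, so
  g(x) = -2*x^2/7 - 6/35.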